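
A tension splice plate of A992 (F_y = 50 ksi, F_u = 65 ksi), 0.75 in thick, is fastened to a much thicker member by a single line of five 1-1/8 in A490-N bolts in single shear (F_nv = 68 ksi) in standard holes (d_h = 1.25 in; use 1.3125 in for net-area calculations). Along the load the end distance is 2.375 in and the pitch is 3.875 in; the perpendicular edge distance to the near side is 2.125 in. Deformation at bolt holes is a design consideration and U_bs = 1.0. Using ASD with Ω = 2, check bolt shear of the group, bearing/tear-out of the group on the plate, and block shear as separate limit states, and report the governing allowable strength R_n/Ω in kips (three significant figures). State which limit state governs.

169 kips (bolt shear governs)

Bolt shear: A_b = π·1.125²/4 = 0.994 in²; R_n = 68 × 0.994 × 5 × 1 = 338 kips → 338 / 2 = 169 kips.
Bearing: edge l_c = 1.75, r_n = 102.4 kips; interior l_c = 2.625, r_n = 131.6 kips; R_n = 102.4 + 4·131.6 = 628.9 kips → 314 kips.
Block shear: A_gv = 13.41, A_nv = 8.977, A_nt = 1.102 in²; R_n = min(0.6F_uA_nv, 0.6F_yA_gv) + U_bs·F_u·A_nt = 421.7 kips → 211 kips.
Bolt shear governs: 169 kips.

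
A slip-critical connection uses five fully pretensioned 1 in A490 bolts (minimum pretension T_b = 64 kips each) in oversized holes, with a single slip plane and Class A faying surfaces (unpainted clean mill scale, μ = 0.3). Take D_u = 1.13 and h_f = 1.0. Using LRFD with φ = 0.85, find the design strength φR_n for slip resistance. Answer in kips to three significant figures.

92.2 kips

R_n = μ · D_u · h_f · T_b · n_s · n_b = 0.3 × 1.13 × 1.0 × 64 × 1 × 5 = 108.5 kips.
Design strength φR_n = 0.85 × 108.5 = 92.2 kips.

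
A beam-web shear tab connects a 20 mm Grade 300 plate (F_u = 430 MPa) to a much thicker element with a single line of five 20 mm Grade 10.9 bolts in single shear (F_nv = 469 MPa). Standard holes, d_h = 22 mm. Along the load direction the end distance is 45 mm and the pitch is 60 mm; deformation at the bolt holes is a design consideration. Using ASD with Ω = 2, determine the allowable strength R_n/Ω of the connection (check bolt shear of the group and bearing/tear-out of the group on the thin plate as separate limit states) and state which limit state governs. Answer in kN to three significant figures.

Bolt shear: A_b = π·20²/4 = 314.2 mm²; R_n = 469 × 314.2 × 5 × 1 / 1000 = 736.7 kN → 736.7 / 2 = 368 kN.
Bearing (1.2 l_c t F_u ≤ 2.4 d t F_u): upper limit = 2.4·20·20·430 / 1000 = 412.8 kN.
  Edge l_c = 45 − 22/2 = 34 → r_n = 350.9 kN; interior l_c = 60 − 22 = 38 → r_n = 392.2 kN.
  R_n,bearing = 1·350.9 + 4·392.2 = 1920 kN → 1920 / 2 = 960 kN.
Bolt shear governs: 368 kN.

368 kN (bolt shear governs)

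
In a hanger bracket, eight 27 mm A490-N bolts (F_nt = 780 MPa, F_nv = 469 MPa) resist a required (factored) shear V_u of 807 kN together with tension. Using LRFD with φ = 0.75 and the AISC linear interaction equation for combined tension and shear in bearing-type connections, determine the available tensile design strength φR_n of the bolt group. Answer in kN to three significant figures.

A_b = π·27²/4 = 572.6 mm²; f_rv = 807 × 1000 / (8 × 572.6) = 176.2 MPa.
F'_nt = 1.3 F_nt − (F_nt / φF_nv) f_rv = 1.3·780 − (780/(0.75·469))·176.2 = 623.3 MPa, capped at F_nt → F'_nt = 623.3 MPa.
R_n = F'_nt · A_b · n = 623.3 × 572.6 × 8 / 1000 = 2855 kN.
Design strength φR_n = 0.75 × 2855 = 2140 kN.

2140 kN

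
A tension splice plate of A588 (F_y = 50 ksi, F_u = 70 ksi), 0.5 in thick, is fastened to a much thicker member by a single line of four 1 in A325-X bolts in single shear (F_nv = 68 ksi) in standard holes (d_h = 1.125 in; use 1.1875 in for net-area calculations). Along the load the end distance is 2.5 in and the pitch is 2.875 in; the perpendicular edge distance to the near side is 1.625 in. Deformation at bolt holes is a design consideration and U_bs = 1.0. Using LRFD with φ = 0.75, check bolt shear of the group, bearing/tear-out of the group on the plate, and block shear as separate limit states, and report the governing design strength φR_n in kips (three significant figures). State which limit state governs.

137 kips (block shear governs)

Bolt shear: A_b = π·1²/4 = 0.7854 in²; R_n = 68 × 0.7854 × 4 × 1 = 213.6 kips → 0.75 × 213.6 = 160 kips.
Bearing: edge l_c = 1.938, r_n = 81.37 kips; interior l_c = 1.75, r_n = 73.5 kips; R_n = 81.37 + 3·73.5 = 301.9 kips → 226 kips.
Block shear: A_gv = 5.562, A_nv = 3.484, A_nt = 0.5156 in²; R_n = min(0.6F_uA_nv, 0.6F_yA_gv) + U_bs·F_u·A_nt = 182.4 kips → 137 kips.
Block shear governs: 137 kips.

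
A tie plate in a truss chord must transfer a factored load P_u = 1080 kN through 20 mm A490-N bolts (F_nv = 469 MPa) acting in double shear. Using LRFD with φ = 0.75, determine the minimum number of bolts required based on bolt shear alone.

A_b = π·20²/4 = 314.2 mm².
Per-bolt design strength φR_n = 0.75 × 469 × 314.2 × 2 / 1000 = 221 kN.
n ≥ 1080 / 221 = 4.887 → use 5 bolts.

5 bolts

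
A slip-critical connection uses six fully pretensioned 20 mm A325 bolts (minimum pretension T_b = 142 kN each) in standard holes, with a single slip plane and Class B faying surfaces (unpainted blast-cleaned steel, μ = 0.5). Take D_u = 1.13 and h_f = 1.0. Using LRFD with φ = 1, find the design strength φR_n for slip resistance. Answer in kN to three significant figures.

R_n = μ · D_u · h_f · T_b · n_s · n_b = 0.5 × 1.13 × 1.0 × 142 × 1 × 6 = 481.4 kN.
Design strength φR_n = 1 × 481.4 = 481 kN.

481 kN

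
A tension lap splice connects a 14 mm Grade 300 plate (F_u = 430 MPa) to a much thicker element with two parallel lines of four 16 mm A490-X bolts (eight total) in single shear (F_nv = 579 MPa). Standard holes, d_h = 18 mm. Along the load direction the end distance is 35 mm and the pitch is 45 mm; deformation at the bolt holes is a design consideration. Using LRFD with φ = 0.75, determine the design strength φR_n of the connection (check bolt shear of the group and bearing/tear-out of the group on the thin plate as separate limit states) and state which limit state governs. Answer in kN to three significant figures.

Bolt shear: A_b = π·16²/4 = 201.1 mm²; R_n = 579 × 201.1 × 8 × 1 / 1000 = 931.3 kN → 0.75 × 931.3 = 698 kN.
Bearing (1.2 l_c t F_u ≤ 2.4 d t F_u): upper limit = 2.4·16·14·430 / 1000 = 231.2 kN.
  Edge l_c = 35 − 18/2 = 26 → r_n = 187.8 kN; interior l_c = 45 − 18 = 27 → r_n = 195 kN.
  R_n,bearing = 2·187.8 + 6·195 = 1546 kN → 0.75 × 1546 = 1160 kN.
Bolt shear governs: 698 kN.

698 kN (bolt shear governs)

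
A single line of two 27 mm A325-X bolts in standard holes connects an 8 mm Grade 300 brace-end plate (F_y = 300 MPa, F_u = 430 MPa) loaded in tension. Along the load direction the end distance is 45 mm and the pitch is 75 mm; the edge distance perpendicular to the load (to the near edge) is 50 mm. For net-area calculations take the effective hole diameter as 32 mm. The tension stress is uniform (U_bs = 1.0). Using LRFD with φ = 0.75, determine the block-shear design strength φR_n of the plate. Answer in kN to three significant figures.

Shear plane L_v = 45 + 1·75 = 120 mm; A_gv = 120 × 8 = 960 mm².
A_nv = (120 − 1.5·32) × 8 = 576 mm².
A_nt = (50 − 0.5·32) × 8 = 272 mm².
0.6 F_u A_nv = 148.6 kN; 0.6 F_y A_gv = 172.8 kN → shear rupture governs the shear term.
R_n = 148.6 + 1.0 × 430 × 272 / 1000 = 265.6 kN.
Design strength φR_n = 0.75 × 265.6 = 199 kN.

199 kN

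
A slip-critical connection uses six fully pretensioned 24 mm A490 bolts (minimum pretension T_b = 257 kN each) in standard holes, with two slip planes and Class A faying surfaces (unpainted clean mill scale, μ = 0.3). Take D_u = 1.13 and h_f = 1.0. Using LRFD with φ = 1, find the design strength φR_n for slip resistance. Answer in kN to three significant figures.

1050 kN

R_n = μ · D_u · h_f · T_b · n_s · n_b = 0.3 × 1.13 × 1.0 × 257 × 2 × 6 = 1045 kN.
Design strength φR_n = 1 × 1045 = 1050 kN.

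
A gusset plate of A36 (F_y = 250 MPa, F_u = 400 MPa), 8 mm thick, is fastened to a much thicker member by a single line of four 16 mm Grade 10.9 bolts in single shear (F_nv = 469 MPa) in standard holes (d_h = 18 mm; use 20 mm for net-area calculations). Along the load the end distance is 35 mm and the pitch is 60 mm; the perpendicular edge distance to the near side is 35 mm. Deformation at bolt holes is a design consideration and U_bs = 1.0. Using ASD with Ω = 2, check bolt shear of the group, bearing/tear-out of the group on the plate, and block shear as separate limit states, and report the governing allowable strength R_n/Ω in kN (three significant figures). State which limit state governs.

Bolt shear: A_b = π·16²/4 = 201.1 mm²; R_n = 469 × 201.1 × 4 × 1 / 1000 = 377.2 kN → 377.2 / 2 = 189 kN.
Bearing: edge l_c = 26, r_n = 99.84 kN; interior l_c = 42, r_n = 122.9 kN; R_n = 99.84 + 3·122.9 = 468.5 kN → 234 kN.
Block shear: A_gv = 1720, A_nv = 1160, A_nt = 200 mm²; R_n = min(0.6F_uA_nv, 0.6F_yA_gv) + U_bs·F_u·A_nt = 338 kN → 169 kN.
Block shear governs: 169 kN.

169 kN (block shear governs)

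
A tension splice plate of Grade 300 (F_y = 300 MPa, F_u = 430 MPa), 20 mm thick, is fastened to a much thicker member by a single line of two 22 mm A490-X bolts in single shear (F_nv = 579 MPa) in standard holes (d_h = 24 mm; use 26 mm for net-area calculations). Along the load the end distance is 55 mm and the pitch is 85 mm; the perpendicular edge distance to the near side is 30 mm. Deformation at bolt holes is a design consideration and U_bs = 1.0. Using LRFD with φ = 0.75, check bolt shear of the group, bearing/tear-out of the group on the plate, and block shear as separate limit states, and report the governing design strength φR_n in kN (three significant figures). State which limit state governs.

330 kN (bolt shear governs)

Bolt shear: A_b = π·22²/4 = 380.1 mm²; R_n = 579 × 380.1 × 2 × 1 / 1000 = 440.2 kN → 0.75 × 440.2 = 330 kN.
Bearing: edge l_c = 43, r_n = 443.8 kN; interior l_c = 61, r_n = 454.1 kN; R_n = 443.8 + 1·454.1 = 897.8 kN → 673 kN.
Block shear: A_gv = 2800, A_nv = 2020, A_nt = 340 mm²; R_n = min(0.6F_uA_nv, 0.6F_yA_gv) + U_bs·F_u·A_nt = 650.2 kN → 488 kN.
Bolt shear governs: 330 kN.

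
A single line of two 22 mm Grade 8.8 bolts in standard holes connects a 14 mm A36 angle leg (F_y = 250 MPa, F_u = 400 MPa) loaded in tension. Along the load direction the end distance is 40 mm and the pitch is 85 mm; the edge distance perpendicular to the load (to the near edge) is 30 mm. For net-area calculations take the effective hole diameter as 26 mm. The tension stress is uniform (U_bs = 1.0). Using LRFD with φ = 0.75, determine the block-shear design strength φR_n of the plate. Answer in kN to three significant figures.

Shear plane L_v = 40 + 1·85 = 125 mm; A_gv = 125 × 14 = 1750 mm².
A_nv = (125 − 1.5·26) × 14 = 1204 mm².
A_nt = (30 − 0.5·26) × 14 = 238 mm².
0.6 F_u A_nv = 289 kN; 0.6 F_y A_gv = 262.5 kN → shear yielding governs the shear term.
R_n = 262.5 + 1.0 × 400 × 238 / 1000 = 357.7 kN.
Design strength φR_n = 0.75 × 357.7 = 268 kN.

268 kN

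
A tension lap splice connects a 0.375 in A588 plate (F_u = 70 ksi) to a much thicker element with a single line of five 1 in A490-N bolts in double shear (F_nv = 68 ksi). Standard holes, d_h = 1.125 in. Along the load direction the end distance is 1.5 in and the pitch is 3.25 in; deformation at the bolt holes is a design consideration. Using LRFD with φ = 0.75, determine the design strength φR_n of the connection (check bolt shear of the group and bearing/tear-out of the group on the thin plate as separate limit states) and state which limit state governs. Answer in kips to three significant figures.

211 kips (bearing governs)

Bolt shear: A_b = π·1²/4 = 0.7854 in²; R_n = 68 × 0.7854 × 5 × 2 = 534.1 kips → 0.75 × 534.1 = 401 kips.
Bearing (1.2 l_c t F_u ≤ 2.4 d t F_u): upper limit = 2.4·1·0.375·70 = 63 kips.
  Edge l_c = 1.5 − 1.125/2 = 0.9375 → r_n = 29.53 kips; interior l_c = 3.25 − 1.125 = 2.125 → r_n = 63 kips.
  R_n,bearing = 1·29.53 + 4·63 = 281.5 kips → 0.75 × 281.5 = 211 kips.
Bearing governs: 211 kips.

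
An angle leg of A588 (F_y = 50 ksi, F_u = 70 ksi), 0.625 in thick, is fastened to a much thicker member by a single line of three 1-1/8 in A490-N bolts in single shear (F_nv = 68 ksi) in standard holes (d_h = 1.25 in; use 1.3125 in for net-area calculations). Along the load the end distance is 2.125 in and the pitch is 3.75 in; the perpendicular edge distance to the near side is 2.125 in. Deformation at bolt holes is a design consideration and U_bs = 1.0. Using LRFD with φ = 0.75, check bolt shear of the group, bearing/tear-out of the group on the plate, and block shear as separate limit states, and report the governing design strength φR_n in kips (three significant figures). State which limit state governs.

152 kips (bolt shear governs)

Bolt shear: A_b = π·1.125²/4 = 0.994 in²; R_n = 68 × 0.994 × 3 × 1 = 202.8 kips → 0.75 × 202.8 = 152 kips.
Bearing: edge l_c = 1.5, r_n = 78.75 kips; interior l_c = 2.5, r_n = 118.1 kips; R_n = 78.75 + 2·118.1 = 315 kips → 236 kips.
Block shear: A_gv = 6.016, A_nv = 3.965, A_nt = 0.918 in²; R_n = min(0.6F_uA_nv, 0.6F_yA_gv) + U_bs·F_u·A_nt = 230.8 kips → 173 kips.
Bolt shear governs: 152 kips.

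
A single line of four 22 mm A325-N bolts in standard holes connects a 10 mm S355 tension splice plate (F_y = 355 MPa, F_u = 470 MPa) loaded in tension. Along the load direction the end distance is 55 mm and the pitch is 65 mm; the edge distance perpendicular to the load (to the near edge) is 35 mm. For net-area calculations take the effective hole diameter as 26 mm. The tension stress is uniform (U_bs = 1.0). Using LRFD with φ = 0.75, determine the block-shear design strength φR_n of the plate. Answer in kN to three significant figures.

414 kN

Shear plane L_v = 55 + 3·65 = 250 mm; A_gv = 250 × 10 = 2500 mm².
A_nv = (250 − 3.5·26) × 10 = 1590 mm².
A_nt = (35 − 0.5·26) × 10 = 220 mm².
0.6 F_u A_nv = 448.4 kN; 0.6 F_y A_gv = 532.5 kN → shear rupture governs the shear term.
R_n = 448.4 + 1.0 × 470 × 220 / 1000 = 551.8 kN.
Design strength φR_n = 0.75 × 551.8 = 414 kN.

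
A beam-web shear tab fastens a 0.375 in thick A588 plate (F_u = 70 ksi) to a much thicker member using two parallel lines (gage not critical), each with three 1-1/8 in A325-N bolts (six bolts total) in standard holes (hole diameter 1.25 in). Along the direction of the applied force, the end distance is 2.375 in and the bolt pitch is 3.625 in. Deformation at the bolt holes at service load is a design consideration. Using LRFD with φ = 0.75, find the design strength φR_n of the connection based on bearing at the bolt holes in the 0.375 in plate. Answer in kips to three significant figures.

295 kips

Per bolt r_n = 1.2 l_c t F_u ≤ 2.4 d t F_u; upper limit = 2.4 × 1.125 × 0.375 × 70 = 70.88 kips.
Edge bolt: l_c = 2.375 − 1.25/2 = 1.75 in → 1.2 × 1.75 × 0.375 × 70 = 55.13 → r_n = 55.13 kips.
Interior bolts: l_c = 3.625 − 1.25 = 2.375 in → 1.2 × 2.375 × 0.375 × 70 = 74.81 → r_n = 70.88 kips.
R_n = 2 × 55.13 + 4 × 70.88 = 393.8 kips.
Design strength φR_n = 0.75 × 393.8 = 295 kips.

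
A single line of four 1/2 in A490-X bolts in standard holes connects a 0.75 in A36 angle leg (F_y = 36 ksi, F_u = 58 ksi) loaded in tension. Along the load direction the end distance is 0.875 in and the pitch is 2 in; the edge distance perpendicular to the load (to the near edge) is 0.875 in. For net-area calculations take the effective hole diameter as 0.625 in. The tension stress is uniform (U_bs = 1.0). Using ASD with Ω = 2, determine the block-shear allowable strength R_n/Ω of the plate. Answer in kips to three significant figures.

67.9 kips

Shear plane L_v = 0.875 + 3·2 = 6.875 in; A_gv = 6.875 × 0.75 = 5.156 in².
A_nv = (6.875 − 3.5·0.625) × 0.75 = 3.516 in².
A_nt = (0.875 − 0.5·0.625) × 0.75 = 0.4219 in².
0.6 F_u A_nv = 122.3 kips; 0.6 F_y A_gv = 111.4 kips → shear yielding governs the shear term.
R_n = 111.4 + 1.0 × 58 × 0.4219 = 135.8 kips.
Allowable strength R_n/Ω = 135.8 / 2 = 67.9 kips.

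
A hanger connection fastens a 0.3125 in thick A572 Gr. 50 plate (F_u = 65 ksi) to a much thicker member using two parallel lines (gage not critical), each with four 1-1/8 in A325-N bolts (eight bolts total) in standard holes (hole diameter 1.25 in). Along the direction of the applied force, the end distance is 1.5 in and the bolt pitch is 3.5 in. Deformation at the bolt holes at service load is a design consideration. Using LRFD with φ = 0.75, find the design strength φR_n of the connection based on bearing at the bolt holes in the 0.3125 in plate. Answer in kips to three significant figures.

279 kips

Per bolt r_n = 1.2 l_c t F_u ≤ 2.4 d t F_u; upper limit = 2.4 × 1.125 × 0.3125 × 65 = 54.84 kips.
Edge bolt: l_c = 1.5 − 1.25/2 = 0.875 in → 1.2 × 0.875 × 0.3125 × 65 = 21.33 → r_n = 21.33 kips.
Interior bolts: l_c = 3.5 − 1.25 = 2.25 in → 1.2 × 2.25 × 0.3125 × 65 = 54.84 → r_n = 54.84 kips.
R_n = 2 × 21.33 + 6 × 54.84 = 371.7 kips.
Design strength φR_n = 0.75 × 371.7 = 279 kips.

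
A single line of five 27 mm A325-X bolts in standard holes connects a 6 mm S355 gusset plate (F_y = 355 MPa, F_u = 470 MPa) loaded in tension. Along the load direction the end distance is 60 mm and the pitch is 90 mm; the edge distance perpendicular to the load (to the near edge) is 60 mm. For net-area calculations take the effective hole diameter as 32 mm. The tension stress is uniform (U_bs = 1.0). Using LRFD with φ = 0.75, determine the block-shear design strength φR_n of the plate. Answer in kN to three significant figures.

Shear plane L_v = 60 + 4·90 = 420 mm; A_gv = 420 × 6 = 2520 mm².
A_nv = (420 − 4.5·32) × 6 = 1656 mm².
A_nt = (60 − 0.5·32) × 6 = 264 mm².
0.6 F_u A_nv = 467 kN; 0.6 F_y A_gv = 536.8 kN → shear rupture governs the shear term.
R_n = 467 + 1.0 × 470 × 264 / 1000 = 591.1 kN.
Design strength φR_n = 0.75 × 591.1 = 443 kN.

443 kN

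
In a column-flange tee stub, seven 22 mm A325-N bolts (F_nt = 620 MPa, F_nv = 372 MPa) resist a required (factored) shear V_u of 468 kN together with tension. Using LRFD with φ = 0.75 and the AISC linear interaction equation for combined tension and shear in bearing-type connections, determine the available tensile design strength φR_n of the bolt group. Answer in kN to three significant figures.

A_b = π·22²/4 = 380.1 mm²; f_rv = 468 × 1000 / (7 × 380.1) = 175.9 MPa.
F'_nt = 1.3 F_nt − (F_nt / φF_nv) f_rv = 1.3·620 − (620/(0.75·372))·175.9 = 415.2 MPa, capped at F_nt → F'_nt = 415.2 MPa.
R_n = F'_nt · A_b · n = 415.2 × 380.1 × 7 / 1000 = 1105 kN.
Design strength φR_n = 0.75 × 1105 = 829 kN.

829 kN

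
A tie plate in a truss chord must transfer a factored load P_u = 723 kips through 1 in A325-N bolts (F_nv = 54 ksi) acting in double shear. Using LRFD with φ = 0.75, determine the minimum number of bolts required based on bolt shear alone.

12 bolts

A_b = π·1²/4 = 0.7854 in².
Per-bolt design strength φR_n = 0.75 × 54 × 0.7854 × 2 = 63.62 kips.
n ≥ 723 / 63.62 = 11.36 → use 12 bolts.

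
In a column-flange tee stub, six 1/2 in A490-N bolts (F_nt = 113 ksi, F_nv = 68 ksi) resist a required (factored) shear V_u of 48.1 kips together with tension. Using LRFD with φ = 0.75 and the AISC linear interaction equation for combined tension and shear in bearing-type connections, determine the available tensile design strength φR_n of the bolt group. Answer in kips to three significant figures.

49.9 kips

A_b = π·0.5²/4 = 0.1963 in²; f_rv = 48.1 / (6 × 0.1963) = 40.83 ksi.
F'_nt = 1.3 F_nt − (F_nt / φF_nv) f_rv = 1.3·113 − (113/(0.75·68))·40.83 = 56.44 ksi, capped at F_nt → F'_nt = 56.44 ksi.
R_n = F'_nt · A_b · n = 56.44 × 0.1963 × 6 = 66.49 kips.
Design strength φR_n = 0.75 × 66.49 = 49.9 kips.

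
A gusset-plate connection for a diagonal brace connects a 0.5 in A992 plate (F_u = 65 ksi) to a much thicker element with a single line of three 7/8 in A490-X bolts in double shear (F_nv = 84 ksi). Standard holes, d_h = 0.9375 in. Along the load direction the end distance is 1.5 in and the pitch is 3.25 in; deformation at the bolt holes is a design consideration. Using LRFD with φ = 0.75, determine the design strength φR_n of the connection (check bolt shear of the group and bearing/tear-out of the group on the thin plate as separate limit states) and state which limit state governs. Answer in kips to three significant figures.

Bolt shear: A_b = π·0.875²/4 = 0.6013 in²; R_n = 84 × 0.6013 × 3 × 2 = 303.1 kips → 0.75 × 303.1 = 227 kips.
Bearing (1.2 l_c t F_u ≤ 2.4 d t F_u): upper limit = 2.4·0.875·0.5·65 = 68.25 kips.
  Edge l_c = 1.5 − 0.9375/2 = 1.031 → r_n = 40.22 kips; interior l_c = 3.25 − 0.9375 = 2.312 → r_n = 68.25 kips.
  R_n,bearing = 1·40.22 + 2·68.25 = 176.7 kips → 0.75 × 176.7 = 133 kips.
Bearing governs: 133 kips.

133 kips (bearing governs)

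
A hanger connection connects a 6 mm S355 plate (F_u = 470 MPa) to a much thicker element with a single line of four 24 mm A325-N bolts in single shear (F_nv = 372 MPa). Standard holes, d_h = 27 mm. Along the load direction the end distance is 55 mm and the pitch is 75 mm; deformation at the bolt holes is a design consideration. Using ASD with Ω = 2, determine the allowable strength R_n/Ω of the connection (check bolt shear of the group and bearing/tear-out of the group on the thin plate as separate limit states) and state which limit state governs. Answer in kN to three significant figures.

Bolt shear: A_b = π·24²/4 = 452.4 mm²; R_n = 372 × 452.4 × 4 × 1 / 1000 = 673.2 kN → 673.2 / 2 = 337 kN.
Bearing (1.2 l_c t F_u ≤ 2.4 d t F_u): upper limit = 2.4·24·6·470 / 1000 = 162.4 kN.
  Edge l_c = 55 − 27/2 = 41.5 → r_n = 140.4 kN; interior l_c = 75 − 27 = 48 → r_n = 162.4 kN.
  R_n,bearing = 1·140.4 + 3·162.4 = 627.7 kN → 627.7 / 2 = 314 kN.
Bearing governs: 314 kN.

314 kN (bearing governs)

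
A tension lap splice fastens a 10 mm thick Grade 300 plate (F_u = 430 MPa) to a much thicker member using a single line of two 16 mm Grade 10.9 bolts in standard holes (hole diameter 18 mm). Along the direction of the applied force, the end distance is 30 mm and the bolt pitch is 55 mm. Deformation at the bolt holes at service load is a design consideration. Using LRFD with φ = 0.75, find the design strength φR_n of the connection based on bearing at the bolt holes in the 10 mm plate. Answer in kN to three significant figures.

Per bolt r_n = 1.2 l_c t F_u ≤ 2.4 d t F_u; upper limit = 2.4 × 16 × 10 × 430 / 1000 = 165.1 kN.
Edge bolt: l_c = 30 − 18/2 = 21 mm → 1.2 × 21 × 10 × 430 / 1000 = 108.4 → r_n = 108.4 kN.
Interior bolts: l_c = 55 − 18 = 37 mm → 1.2 × 37 × 10 × 430 / 1000 = 190.9 → r_n = 165.1 kN.
R_n = 1 × 108.4 + 1 × 165.1 = 273.5 kN.
Design strength φR_n = 0.75 × 273.5 = 205 kN.

205 kN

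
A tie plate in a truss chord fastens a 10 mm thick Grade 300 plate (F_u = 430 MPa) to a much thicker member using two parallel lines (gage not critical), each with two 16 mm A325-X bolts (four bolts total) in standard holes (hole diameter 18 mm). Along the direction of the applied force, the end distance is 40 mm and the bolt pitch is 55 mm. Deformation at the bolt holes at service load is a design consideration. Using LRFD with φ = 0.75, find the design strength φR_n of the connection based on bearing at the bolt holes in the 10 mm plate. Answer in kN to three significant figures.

488 kN

Per bolt r_n = 1.2 l_c t F_u ≤ 2.4 d t F_u; upper limit = 2.4 × 16 × 10 × 430 / 1000 = 165.1 kN.
Edge bolt: l_c = 40 − 18/2 = 31 mm → 1.2 × 31 × 10 × 430 / 1000 = 160 → r_n = 160 kN.
Interior bolts: l_c = 55 − 18 = 37 mm → 1.2 × 37 × 10 × 430 / 1000 = 190.9 → r_n = 165.1 kN.
R_n = 2 × 160 + 2 × 165.1 = 650.2 kN.
Design strength φR_n = 0.75 × 650.2 = 488 kN.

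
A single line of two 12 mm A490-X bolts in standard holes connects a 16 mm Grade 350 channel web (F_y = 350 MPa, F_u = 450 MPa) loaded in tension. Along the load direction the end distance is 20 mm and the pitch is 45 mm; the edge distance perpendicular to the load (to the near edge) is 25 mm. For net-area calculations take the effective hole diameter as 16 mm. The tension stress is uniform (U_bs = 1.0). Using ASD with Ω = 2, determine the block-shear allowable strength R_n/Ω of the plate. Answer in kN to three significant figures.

Shear plane L_v = 20 + 1·45 = 65 mm; A_gv = 65 × 16 = 1040 mm².
A_nv = (65 − 1.5·16) × 16 = 656 mm².
A_nt = (25 − 0.5·16) × 16 = 272 mm².
0.6 F_u A_nv = 177.1 kN; 0.6 F_y A_gv = 218.4 kN → shear rupture governs the shear term.
R_n = 177.1 + 1.0 × 450 × 272 / 1000 = 299.5 kN.
Allowable strength R_n/Ω = 299.5 / 2 = 150 kN.

150 kN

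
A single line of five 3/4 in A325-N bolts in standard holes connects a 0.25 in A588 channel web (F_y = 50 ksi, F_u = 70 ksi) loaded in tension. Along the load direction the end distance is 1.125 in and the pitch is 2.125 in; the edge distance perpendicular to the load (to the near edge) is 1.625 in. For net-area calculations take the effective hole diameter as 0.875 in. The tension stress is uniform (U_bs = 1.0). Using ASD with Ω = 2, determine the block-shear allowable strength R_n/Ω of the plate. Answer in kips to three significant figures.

Shear plane L_v = 1.125 + 4·2.125 = 9.625 in; A_gv = 9.625 × 0.25 = 2.406 in².
A_nv = (9.625 − 4.5·0.875) × 0.25 = 1.422 in².
A_nt = (1.625 − 0.5·0.875) × 0.25 = 0.2969 in².
0.6 F_u A_nv = 59.72 kips; 0.6 F_y A_gv = 72.19 kips → shear rupture governs the shear term.
R_n = 59.72 + 1.0 × 70 × 0.2969 = 80.5 kips.
Allowable strength R_n/Ω = 80.5 / 2 = 40.2 kips.

40.2 kips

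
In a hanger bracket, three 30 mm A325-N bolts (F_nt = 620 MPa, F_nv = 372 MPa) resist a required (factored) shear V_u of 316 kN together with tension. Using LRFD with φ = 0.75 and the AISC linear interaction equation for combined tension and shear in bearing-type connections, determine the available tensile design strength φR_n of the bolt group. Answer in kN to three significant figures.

755 kN

A_b = π·30²/4 = 706.9 mm²; f_rv = 316 × 1000 / (3 × 706.9) = 149 MPa.
F'_nt = 1.3 F_nt − (F_nt / φF_nv) f_rv = 1.3·620 − (620/(0.75·372))·149 = 474.9 MPa, capped at F_nt → F'_nt = 474.9 MPa.
R_n = F'_nt · A_b · n = 474.9 × 706.9 × 3 / 1000 = 1007 kN.
Design strength φR_n = 0.75 × 1007 = 755 kN.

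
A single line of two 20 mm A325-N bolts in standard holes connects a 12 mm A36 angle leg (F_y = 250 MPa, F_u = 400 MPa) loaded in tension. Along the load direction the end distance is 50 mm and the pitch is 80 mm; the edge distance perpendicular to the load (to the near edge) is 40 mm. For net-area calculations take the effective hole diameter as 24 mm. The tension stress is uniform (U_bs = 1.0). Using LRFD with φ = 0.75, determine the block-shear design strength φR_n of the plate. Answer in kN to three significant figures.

Shear plane L_v = 50 + 1·80 = 130 mm; A_gv = 130 × 12 = 1560 mm².
A_nv = (130 − 1.5·24) × 12 = 1128 mm².
A_nt = (40 − 0.5·24) × 12 = 336 mm².
0.6 F_u A_nv = 270.7 kN; 0.6 F_y A_gv = 234 kN → shear yielding governs the shear term.
R_n = 234 + 1.0 × 400 × 336 / 1000 = 368.4 kN.
Design strength φR_n = 0.75 × 368.4 = 276 kN.

276 kN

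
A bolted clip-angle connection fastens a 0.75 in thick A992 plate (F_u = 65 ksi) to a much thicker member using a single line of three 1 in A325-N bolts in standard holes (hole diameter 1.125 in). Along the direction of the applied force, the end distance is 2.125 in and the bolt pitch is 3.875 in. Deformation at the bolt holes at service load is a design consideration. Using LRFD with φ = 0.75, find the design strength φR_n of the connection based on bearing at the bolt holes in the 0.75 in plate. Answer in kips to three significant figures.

Per bolt r_n = 1.2 l_c t F_u ≤ 2.4 d t F_u; upper limit = 2.4 × 1 × 0.75 × 65 = 117 kips.
Edge bolt: l_c = 2.125 − 1.125/2 = 1.562 in → 1.2 × 1.562 × 0.75 × 65 = 91.41 → r_n = 91.41 kips.
Interior bolts: l_c = 3.875 − 1.125 = 2.75 in → 1.2 × 2.75 × 0.75 × 65 = 160.9 → r_n = 117 kips.
R_n = 1 × 91.41 + 2 × 117 = 325.4 kips.
Design strength φR_n = 0.75 × 325.4 = 244 kips.

244 kips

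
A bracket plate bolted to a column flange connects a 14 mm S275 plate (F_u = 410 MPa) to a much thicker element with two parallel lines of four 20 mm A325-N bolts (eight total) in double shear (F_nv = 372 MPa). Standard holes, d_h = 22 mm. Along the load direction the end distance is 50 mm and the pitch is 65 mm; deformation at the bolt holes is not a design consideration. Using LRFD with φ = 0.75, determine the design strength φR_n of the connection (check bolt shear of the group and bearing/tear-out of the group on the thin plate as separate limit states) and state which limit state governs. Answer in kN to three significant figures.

1400 kN (bolt shear governs)

Bolt shear: A_b = π·20²/4 = 314.2 mm²; R_n = 372 × 314.2 × 8 × 2 / 1000 = 1870 kN → 0.75 × 1870 = 1400 kN.
Bearing (1.5 l_c t F_u ≤ 3.0 d t F_u): upper limit = 3.0·20·14·410 / 1000 = 344.4 kN.
  Edge l_c = 50 − 22/2 = 39 → r_n = 335.8 kN; interior l_c = 65 − 22 = 43 → r_n = 344.4 kN.
  R_n,bearing = 2·335.8 + 6·344.4 = 2738 kN → 0.75 × 2738 = 2050 kN.
Bolt shear governs: 1400 kN.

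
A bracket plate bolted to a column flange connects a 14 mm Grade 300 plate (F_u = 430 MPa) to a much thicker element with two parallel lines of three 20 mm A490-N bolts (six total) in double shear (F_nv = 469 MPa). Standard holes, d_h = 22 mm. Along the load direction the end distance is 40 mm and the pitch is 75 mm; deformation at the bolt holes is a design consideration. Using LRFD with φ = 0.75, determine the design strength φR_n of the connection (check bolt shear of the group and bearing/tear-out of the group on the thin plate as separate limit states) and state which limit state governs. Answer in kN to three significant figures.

Bolt shear: A_b = π·20²/4 = 314.2 mm²; R_n = 469 × 314.2 × 6 × 2 / 1000 = 1768 kN → 0.75 × 1768 = 1330 kN.
Bearing (1.2 l_c t F_u ≤ 2.4 d t F_u): upper limit = 2.4·20·14·430 / 1000 = 289 kN.
  Edge l_c = 40 − 22/2 = 29 → r_n = 209.5 kN; interior l_c = 75 − 22 = 53 → r_n = 289 kN.
  R_n,bearing = 2·209.5 + 4·289 = 1575 kN → 0.75 × 1575 = 1180 kN.
Bearing governs: 1180 kN.

1180 kN (bearing governs)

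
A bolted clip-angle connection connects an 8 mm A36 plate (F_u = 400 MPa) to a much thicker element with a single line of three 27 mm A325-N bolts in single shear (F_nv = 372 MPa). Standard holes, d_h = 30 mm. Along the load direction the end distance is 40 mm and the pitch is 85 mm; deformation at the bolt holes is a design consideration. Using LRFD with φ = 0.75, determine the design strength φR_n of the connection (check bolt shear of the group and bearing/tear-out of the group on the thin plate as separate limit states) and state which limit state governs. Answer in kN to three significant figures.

383 kN (bearing governs)

Bolt shear: A_b = π·27²/4 = 572.6 mm²; R_n = 372 × 572.6 × 3 × 1 / 1000 = 639 kN → 0.75 × 639 = 479 kN.
Bearing (1.2 l_c t F_u ≤ 2.4 d t F_u): upper limit = 2.4·27·8·400 / 1000 = 207.4 kN.
  Edge l_c = 40 − 30/2 = 25 → r_n = 96 kN; interior l_c = 85 − 30 = 55 → r_n = 207.4 kN.
  R_n,bearing = 1·96 + 2·207.4 = 510.7 kN → 0.75 × 510.7 = 383 kN.
Bearing governs: 383 kN.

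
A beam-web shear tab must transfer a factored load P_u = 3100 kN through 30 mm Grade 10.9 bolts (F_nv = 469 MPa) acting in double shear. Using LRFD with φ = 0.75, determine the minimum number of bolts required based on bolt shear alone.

7 bolts

A_b = π·30²/4 = 706.9 mm².
Per-bolt design strength φR_n = 0.75 × 469 × 706.9 × 2 / 1000 = 497.3 kN.
n ≥ 3100 / 497.3 = 6.234 → use 7 bolts.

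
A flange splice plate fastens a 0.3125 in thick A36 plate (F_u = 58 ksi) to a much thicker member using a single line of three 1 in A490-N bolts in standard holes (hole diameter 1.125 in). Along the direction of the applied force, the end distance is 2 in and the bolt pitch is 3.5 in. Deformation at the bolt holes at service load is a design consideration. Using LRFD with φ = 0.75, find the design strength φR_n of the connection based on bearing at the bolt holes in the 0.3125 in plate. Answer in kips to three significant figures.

88.7 kips

Per bolt r_n = 1.2 l_c t F_u ≤ 2.4 d t F_u; upper limit = 2.4 × 1 × 0.3125 × 58 = 43.5 kips.
Edge bolt: l_c = 2 − 1.125/2 = 1.438 in → 1.2 × 1.438 × 0.3125 × 58 = 31.27 → r_n = 31.27 kips.
Interior bolts: l_c = 3.5 − 1.125 = 2.375 in → 1.2 × 2.375 × 0.3125 × 58 = 51.66 → r_n = 43.5 kips.
R_n = 1 × 31.27 + 2 × 43.5 = 118.3 kips.
Design strength φR_n = 0.75 × 118.3 = 88.7 kips.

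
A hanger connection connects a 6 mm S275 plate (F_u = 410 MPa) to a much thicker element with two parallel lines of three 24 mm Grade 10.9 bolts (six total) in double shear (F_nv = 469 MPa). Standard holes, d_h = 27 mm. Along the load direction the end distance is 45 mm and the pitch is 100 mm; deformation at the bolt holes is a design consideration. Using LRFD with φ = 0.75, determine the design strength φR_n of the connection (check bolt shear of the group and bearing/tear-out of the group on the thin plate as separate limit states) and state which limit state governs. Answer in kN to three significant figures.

565 kN (bearing governs)

Bolt shear: A_b = π·24²/4 = 452.4 mm²; R_n = 469 × 452.4 × 6 × 2 / 1000 = 2546 kN → 0.75 × 2546 = 1910 kN.
Bearing (1.2 l_c t F_u ≤ 2.4 d t F_u): upper limit = 2.4·24·6·410 / 1000 = 141.7 kN.
  Edge l_c = 45 − 27/2 = 31.5 → r_n = 92.99 kN; interior l_c = 100 − 27 = 73 → r_n = 141.7 kN.
  R_n,bearing = 2·92.99 + 4·141.7 = 752.8 kN → 0.75 × 752.8 = 565 kN.
Bearing governs: 565 kN.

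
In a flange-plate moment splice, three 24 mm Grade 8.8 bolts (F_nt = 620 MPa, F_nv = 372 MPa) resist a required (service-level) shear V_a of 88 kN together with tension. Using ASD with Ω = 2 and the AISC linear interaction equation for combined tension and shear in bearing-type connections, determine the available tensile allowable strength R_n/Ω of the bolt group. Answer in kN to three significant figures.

A_b = π·24²/4 = 452.4 mm²; f_rv = 88 × 1000 / (3 × 452.4) = 64.84 MPa.
F'_nt = 1.3 F_nt − (Ω F_nt / F_nv) f_rv = 1.3·620 − (2·620/372)·64.84 = 589.9 MPa, capped at F_nt → F'_nt = 589.9 MPa.
R_n = F'_nt · A_b · n = 589.9 × 452.4 × 3 / 1000 = 800.5 kN.
Allowable strength R_n/Ω = 800.5 / 2 = 400 kN.

400 kN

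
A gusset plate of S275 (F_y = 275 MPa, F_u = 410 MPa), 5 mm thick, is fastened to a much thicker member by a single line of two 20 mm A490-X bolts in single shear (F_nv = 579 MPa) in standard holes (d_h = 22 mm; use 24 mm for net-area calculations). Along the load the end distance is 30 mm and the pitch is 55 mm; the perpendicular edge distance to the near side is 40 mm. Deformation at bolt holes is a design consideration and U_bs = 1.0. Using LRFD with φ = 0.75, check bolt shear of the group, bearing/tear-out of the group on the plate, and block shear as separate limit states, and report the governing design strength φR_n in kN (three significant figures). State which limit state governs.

Bolt shear: A_b = π·20²/4 = 314.2 mm²; R_n = 579 × 314.2 × 2 × 1 / 1000 = 363.8 kN → 0.75 × 363.8 = 273 kN.
Bearing: edge l_c = 19, r_n = 46.74 kN; interior l_c = 33, r_n = 81.18 kN; R_n = 46.74 + 1·81.18 = 127.9 kN → 95.9 kN.
Block shear: A_gv = 425, A_nv = 245, A_nt = 140 mm²; R_n = min(0.6F_uA_nv, 0.6F_yA_gv) + U_bs·F_u·A_nt = 117.7 kN → 88.3 kN.
Block shear governs: 88.3 kN.

88.3 kN (block shear governs)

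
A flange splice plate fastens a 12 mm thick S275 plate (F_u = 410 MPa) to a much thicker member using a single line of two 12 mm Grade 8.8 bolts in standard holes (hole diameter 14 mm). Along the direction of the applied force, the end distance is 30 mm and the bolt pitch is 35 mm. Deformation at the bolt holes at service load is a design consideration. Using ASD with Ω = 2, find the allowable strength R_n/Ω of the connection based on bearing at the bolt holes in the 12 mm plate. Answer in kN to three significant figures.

130 kN

Per bolt r_n = 1.2 l_c t F_u ≤ 2.4 d t F_u; upper limit = 2.4 × 12 × 12 × 410 / 1000 = 141.7 kN.
Edge bolt: l_c = 30 − 14/2 = 23 mm → 1.2 × 23 × 12 × 410 / 1000 = 135.8 → r_n = 135.8 kN.
Interior bolts: l_c = 35 − 14 = 21 mm → 1.2 × 21 × 12 × 410 / 1000 = 124 → r_n = 124 kN.
R_n = 1 × 135.8 + 1 × 124 = 259.8 kN.
Allowable strength R_n/Ω = 259.8 / 2 = 130 kN.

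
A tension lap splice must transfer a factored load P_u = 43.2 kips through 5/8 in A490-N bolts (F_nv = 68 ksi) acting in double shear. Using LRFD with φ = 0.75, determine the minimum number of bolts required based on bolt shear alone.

2 bolts

A_b = π·0.625²/4 = 0.3068 in².
Per-bolt design strength φR_n = 0.75 × 68 × 0.3068 × 2 = 31.29 kips.
n ≥ 43.2 / 31.29 = 1.38 → use 2 bolts.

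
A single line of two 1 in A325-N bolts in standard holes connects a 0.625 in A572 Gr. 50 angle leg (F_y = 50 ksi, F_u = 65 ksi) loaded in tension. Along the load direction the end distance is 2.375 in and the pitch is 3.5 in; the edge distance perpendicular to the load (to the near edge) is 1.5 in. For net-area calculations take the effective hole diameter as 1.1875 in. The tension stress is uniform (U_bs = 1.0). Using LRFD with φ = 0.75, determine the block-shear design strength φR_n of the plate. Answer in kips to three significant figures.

Shear plane L_v = 2.375 + 1·3.5 = 5.875 in; A_gv = 5.875 × 0.625 = 3.672 in².
A_nv = (5.875 − 1.5·1.1875) × 0.625 = 2.559 in².
A_nt = (1.5 − 0.5·1.1875) × 0.625 = 0.5664 in².
0.6 F_u A_nv = 99.79 kips; 0.6 F_y A_gv = 110.2 kips → shear rupture governs the shear term.
R_n = 99.79 + 1.0 × 65 × 0.5664 = 136.6 kips.
Design strength φR_n = 0.75 × 136.6 = 102 kips.

102 kips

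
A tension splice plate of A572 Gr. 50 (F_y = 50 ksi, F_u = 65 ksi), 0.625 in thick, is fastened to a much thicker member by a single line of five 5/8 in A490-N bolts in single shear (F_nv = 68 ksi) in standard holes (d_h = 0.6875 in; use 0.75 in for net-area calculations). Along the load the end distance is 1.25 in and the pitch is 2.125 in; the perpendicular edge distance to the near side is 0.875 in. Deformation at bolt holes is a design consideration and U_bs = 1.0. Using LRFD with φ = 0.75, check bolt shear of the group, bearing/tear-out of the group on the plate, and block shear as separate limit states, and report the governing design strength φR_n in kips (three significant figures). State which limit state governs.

78.2 kips (bolt shear governs)

Bolt shear: A_b = π·0.625²/4 = 0.3068 in²; R_n = 68 × 0.3068 × 5 × 1 = 104.3 kips → 0.75 × 104.3 = 78.2 kips.
Bearing: edge l_c = 0.9062, r_n = 44.18 kips; interior l_c = 1.438, r_n = 60.94 kips; R_n = 44.18 + 4·60.94 = 287.9 kips → 216 kips.
Block shear: A_gv = 6.094, A_nv = 3.984, A_nt = 0.3125 in²; R_n = min(0.6F_uA_nv, 0.6F_yA_gv) + U_bs·F_u·A_nt = 175.7 kips → 132 kips.
Bolt shear governs: 78.2 kips.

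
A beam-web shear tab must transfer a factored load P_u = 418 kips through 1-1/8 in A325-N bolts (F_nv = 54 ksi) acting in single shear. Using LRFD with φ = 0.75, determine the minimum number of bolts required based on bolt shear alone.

A_b = π·1.125²/4 = 0.994 in².
Per-bolt design strength φR_n = 0.75 × 54 × 0.994 × 1 = 40.26 kips.
n ≥ 418 / 40.26 = 10.38 → use 11 bolts.

11 bolts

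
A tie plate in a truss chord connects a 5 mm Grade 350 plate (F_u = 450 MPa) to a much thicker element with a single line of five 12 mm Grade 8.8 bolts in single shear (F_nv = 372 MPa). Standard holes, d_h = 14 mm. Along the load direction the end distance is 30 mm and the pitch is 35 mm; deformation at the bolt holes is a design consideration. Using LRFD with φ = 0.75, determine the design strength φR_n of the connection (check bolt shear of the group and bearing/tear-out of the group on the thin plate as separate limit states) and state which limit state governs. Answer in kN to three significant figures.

158 kN (bolt shear governs)

Bolt shear: A_b = π·12²/4 = 113.1 mm²; R_n = 372 × 113.1 × 5 × 1 / 1000 = 210.4 kN → 0.75 × 210.4 = 158 kN.
Bearing (1.2 l_c t F_u ≤ 2.4 d t F_u): upper limit = 2.4·12·5·450 / 1000 = 64.8 kN.
  Edge l_c = 30 − 14/2 = 23 → r_n = 62.1 kN; interior l_c = 35 − 14 = 21 → r_n = 56.7 kN.
  R_n,bearing = 1·62.1 + 4·56.7 = 288.9 kN → 0.75 × 288.9 = 217 kN.
Bolt shear governs: 158 kN.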